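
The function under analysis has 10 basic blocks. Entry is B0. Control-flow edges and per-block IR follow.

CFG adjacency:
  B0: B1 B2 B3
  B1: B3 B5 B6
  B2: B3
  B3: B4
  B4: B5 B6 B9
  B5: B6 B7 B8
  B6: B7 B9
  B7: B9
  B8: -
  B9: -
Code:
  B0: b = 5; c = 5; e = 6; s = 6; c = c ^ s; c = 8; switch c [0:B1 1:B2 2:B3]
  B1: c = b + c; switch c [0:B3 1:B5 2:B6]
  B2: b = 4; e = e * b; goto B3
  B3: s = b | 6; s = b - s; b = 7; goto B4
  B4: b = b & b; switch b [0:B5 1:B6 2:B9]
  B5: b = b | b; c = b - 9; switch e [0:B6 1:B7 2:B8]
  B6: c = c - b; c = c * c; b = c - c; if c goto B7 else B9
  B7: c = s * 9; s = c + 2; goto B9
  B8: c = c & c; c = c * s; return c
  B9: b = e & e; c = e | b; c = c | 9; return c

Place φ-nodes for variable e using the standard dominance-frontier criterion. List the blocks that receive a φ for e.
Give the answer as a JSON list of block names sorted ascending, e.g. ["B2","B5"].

idom tree: B1←B0 B2←B0 B3←B0 B4←B3 B5←B0 B6←B0 B7←B0 B8←B5 B9←B0
Dom∩ at merges:
  B3: preds {B0,B1,B2}: {B0} ∩ {B0,B1} ∩ {B0,B2} = {B0}; idom=B0
  B5: preds {B1,B4}: {B0,B1} ∩ {B0,B3,B4} = {B0}; idom=B0
  B6: preds {B1,B4,B5}: {B0,B1} ∩ {B0,B3,B4} ∩ {B0,B5} = {B0}; idom=B0
  B7: preds {B5,B6}: {B0,B5} ∩ {B0,B6} = {B0}; idom=B0
  B9: preds {B4,B6,B7}: {B0,B3,B4} ∩ {B0,B6} ∩ {B0,B7} = {B0}; idom=B0

DF walk-up:
  B3←B0: walk · to B0
  B3←B1: walk B1 to B0
  B3←B2: walk B2 to B0
  B5←B1: walk B1 to B0
  B5←B4: walk B4→B3 to B0
  B6←B1: walk B1 to B0
  B6←B4: walk B4→B3 to B0
  B6←B5: walk B5 to B0
  B7←B5: walk B5 to B0
  B7←B6: walk B6 to B0
  B9←B4: walk B4→B3 to B0
  B9←B6: walk B6 to B0
  B9←B7: walk B7 to B0
  B0: DF=∅
  B1: DF={B3,B5,B6}
  B2: DF={B3}
  B3: DF={B5,B6,B9}
  B4: DF={B5,B6,B9}
  B5: DF={B6,B7}
  B6: DF={B7,B9}
  B7: DF={B9}
  B8: DF=∅
  B9: DF=∅

φ for e: defs {B0,B2}
  DF⁺ = {B3,B5,B6,B7,B9}

Answer: ["B3", "B5", "B6", "B7", "B9"]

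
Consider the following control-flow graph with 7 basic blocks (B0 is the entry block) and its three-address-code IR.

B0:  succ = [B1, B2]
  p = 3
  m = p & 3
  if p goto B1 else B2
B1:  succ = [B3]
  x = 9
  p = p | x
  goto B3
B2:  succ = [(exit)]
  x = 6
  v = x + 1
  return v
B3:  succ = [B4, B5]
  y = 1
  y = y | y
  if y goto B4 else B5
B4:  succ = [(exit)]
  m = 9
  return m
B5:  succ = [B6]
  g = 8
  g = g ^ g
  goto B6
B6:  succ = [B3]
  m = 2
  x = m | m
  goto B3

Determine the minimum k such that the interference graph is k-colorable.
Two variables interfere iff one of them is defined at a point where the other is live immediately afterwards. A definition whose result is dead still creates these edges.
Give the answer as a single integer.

def/use:
  B0 def {m,p} use ∅
  B1 def {p,x} use {p}
  B2 def {v,x} use ∅
  B3 def {y} use ∅
  B4 def {m} use ∅
  B5 def {g} use ∅
  B6 def {m,x} use ∅

Live sets:
  B0: in=∅ out={p}
  B1: in={p} out=∅
  B2: in=∅ out=∅
  B3: in=∅ out=∅
  B4: in=∅ out=∅
  B5: in=∅ out=∅
  B6: in=∅ out=∅

Conflict graph:
  g — ∅
  m — {p}
  p — {m,x}
  v — ∅
  x — {p}
  y — ∅

Colouring:
  lower bound: {m,p} mutually conflict ⇒ χ ≥ 2
  assign g→r0 m→r1 p→r0 v→r0 x→r1 y→r0 — no edge inside a register ⇒ χ ≤ 2
  χ = 2

Answer: 2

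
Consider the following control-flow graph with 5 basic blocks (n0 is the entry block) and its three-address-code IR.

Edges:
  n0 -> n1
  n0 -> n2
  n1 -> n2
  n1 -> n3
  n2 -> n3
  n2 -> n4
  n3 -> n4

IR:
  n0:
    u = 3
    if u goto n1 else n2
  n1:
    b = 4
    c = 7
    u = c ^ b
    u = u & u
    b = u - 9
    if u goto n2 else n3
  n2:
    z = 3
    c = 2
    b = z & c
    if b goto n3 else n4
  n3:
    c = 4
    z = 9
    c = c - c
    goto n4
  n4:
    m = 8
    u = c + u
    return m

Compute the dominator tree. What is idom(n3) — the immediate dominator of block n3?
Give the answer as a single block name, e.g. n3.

idom tree: n1←n0 n2←n0 n3←n0 n4←n0
Dom at joins:
  n2: preds {n0,n1}: {n0} ∩ {n0,n1} = {n0}; idom=n0
  n3: preds {n1,n2}: {n0,n1} ∩ {n0,n2} = {n0}; idom=n0
  n4: preds {n2,n3}: {n0,n2} ∩ {n0,n3} = {n0}; idom=n0

idom(n3) = n0

Answer: n0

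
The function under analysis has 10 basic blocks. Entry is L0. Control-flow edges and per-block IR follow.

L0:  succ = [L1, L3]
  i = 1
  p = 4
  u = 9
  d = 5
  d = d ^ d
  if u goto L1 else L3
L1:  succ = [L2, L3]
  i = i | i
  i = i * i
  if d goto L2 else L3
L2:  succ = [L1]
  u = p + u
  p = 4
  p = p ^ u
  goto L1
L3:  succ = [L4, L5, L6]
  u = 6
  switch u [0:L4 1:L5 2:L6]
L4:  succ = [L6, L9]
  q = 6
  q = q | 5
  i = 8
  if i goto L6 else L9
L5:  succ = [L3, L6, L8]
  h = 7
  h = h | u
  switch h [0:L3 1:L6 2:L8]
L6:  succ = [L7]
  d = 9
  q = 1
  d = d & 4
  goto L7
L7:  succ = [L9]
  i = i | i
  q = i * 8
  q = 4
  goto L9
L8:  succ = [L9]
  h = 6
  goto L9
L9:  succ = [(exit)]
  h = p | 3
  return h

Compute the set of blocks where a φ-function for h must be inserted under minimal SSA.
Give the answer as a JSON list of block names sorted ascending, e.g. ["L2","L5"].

Answer: ["L3", "L6", "L9"]

Derivation:
idom tree: L1←L0 L2←L1 L3←L0 L4←L3 L5←L3 L6←L3 L7←L6 L8←L5 L9←L3
Join-block Dom:
  L1: preds {L0,L2}: {L0} ∩ {L0,L1,L2} = {L0}; idom=L0
  L3: preds {L0,L1,L5}: {L0} ∩ {L0,L1} ∩ {L0,L3,L5} = {L0}; idom=L0
  L6: preds {L3,L4,L5}: {L0,L3} ∩ {L0,L3,L4} ∩ {L0,L3,L5} = {L0,L3}; idom=L3
  L9: preds {L4,L7,L8}: {L0,L3,L4} ∩ {L0,L3,L6,L7} ∩ {L0,L3,L5,L8} = {L0,L3}; idom=L3

DF walk-up:
  L1←L0: walk · to L0
  L1←L2: walk L2→L1 to L0
  L3←L0: walk · to L0
  L3←L1: walk L1 to L0
  L3←L5: walk L5→L3 to L0
  L6←L3: walk · to L3
  L6←L4: walk L4 to L3
  L6←L5: walk L5 to L3
  L9←L4: walk L4 to L3
  L9←L7: walk L7→L6 to L3
  L9←L8: walk L8→L5 to L3
  L0 → ∅
  L1 → {L1,L3}
  L2 → {L1}
  L3 → {L3}
  L4 → {L6,L9}
  L5 → {L3,L6,L9}
  L6 → {L9}
  L7 → {L9}
  L8 → {L9}
  L9 → ∅

φ for h: defs {L5,L8,L9}
  DF⁺ = {L3,L6,L9}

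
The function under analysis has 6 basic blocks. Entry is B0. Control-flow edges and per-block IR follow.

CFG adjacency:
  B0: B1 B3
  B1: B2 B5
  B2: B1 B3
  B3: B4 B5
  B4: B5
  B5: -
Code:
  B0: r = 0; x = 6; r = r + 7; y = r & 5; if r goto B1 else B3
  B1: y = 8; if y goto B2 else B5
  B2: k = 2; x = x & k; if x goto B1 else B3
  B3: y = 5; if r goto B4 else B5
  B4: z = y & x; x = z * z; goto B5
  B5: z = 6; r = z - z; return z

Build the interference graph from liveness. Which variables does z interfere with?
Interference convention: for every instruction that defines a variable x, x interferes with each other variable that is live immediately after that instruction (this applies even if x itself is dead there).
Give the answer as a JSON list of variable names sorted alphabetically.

def/use:
  B0: {r,x,y} / ∅
  B1: {y} / ∅
  B2: {k,x} / {x}
  B3: {y} / {r}
  B4: {x,z} / {x,y}
  B5: {r,z} / ∅

Liveness:
  live B0: ∅→{r,x}
  live B1: {r,x}→{r,x}
  live B2: {r,x}→{r,x}
  live B3: {r,x}→{x,y}
  live B4: {x,y}→∅
  live B5: ∅→∅

Interference:
  k↔{r,x}
  r↔{k,x,y,z}
  x↔{k,r,y}
  y↔{r,x}
  z↔{r}

N(z) = ["r"]

Answer: ["r"]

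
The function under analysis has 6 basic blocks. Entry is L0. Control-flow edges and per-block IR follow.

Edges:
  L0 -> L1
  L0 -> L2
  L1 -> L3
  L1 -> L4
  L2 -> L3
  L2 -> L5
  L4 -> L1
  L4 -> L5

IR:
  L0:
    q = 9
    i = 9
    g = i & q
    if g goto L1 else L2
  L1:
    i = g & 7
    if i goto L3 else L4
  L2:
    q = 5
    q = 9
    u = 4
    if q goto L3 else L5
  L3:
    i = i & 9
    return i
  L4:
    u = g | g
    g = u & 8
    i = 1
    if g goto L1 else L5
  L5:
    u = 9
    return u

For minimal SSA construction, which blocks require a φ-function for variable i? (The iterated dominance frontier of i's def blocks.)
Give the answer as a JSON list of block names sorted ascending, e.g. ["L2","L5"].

Answer: ["L1", "L3", "L5"]

Derivation:
idom tree: L1←L0 L2←L0 L3←L0 L4←L1 L5←L0
Dom∩ at merges:
  L1: preds {L0,L4}: {L0} ∩ {L0,L1,L4} = {L0}; idom=L0
  L3: preds {L1,L2}: {L0,L1} ∩ {L0,L2} = {L0}; idom=L0
  L5: preds {L2,L4}: {L0,L2} ∩ {L0,L1,L4} = {L0}; idom=L0

Frontier:
  join L1 pred L0: · stop@L0
  join L1 pred L4: L4→L1 stop@L0
  join L3 pred L1: L1 stop@L0
  join L3 pred L2: L2 stop@L0
  join L5 pred L2: L2 stop@L0
  join L5 pred L4: L4→L1 stop@L0
  DF(L0)=∅
  DF(L1)={L1,L3,L5}
  DF(L2)={L3,L5}
  DF(L3)=∅
  DF(L4)={L1,L5}
  DF(L5)=∅

φ for i: defs {L0,L1,L3,L4}
  DF⁺ = {L1,L3,L5}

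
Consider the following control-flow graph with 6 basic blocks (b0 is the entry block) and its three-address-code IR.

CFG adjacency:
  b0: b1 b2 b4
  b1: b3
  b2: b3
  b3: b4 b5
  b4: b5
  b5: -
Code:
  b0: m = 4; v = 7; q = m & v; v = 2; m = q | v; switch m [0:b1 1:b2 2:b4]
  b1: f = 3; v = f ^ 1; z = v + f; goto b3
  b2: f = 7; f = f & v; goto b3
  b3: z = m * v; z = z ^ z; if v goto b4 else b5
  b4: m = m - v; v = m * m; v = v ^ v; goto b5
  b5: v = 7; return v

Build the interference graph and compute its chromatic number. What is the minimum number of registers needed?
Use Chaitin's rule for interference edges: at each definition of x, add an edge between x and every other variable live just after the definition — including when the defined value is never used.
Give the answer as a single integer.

Answer: 3

Derivation:
Per-block:
  b0: {m,q,v} / ∅
  b1: {f,v,z} / ∅
  b2: {f} / {v}
  b3: {z} / {m,v}
  b4: {m,v} / {m,v}
  b5: {v} / ∅

Live sets:
  live b0: ∅→{m,v}
  live b1: {m}→{m,v}
  live b2: {m,v}→{m,v}
  live b3: {m,v}→{m,v}
  live b4: {m,v}→∅
  live b5: ∅→∅

Interference:
  f↔{m,v}
  m↔{f,v,z}
  q↔{v}
  v↔{f,m,q,z}
  z↔{m,v}

Colouring:
  clique {f,m,v} ⇒ need ≥ 3
  assign f→r2 m→r1 q→r1 v→r0 z→r2 — no edge inside a register ⇒ χ ≤ 3
  χ = 3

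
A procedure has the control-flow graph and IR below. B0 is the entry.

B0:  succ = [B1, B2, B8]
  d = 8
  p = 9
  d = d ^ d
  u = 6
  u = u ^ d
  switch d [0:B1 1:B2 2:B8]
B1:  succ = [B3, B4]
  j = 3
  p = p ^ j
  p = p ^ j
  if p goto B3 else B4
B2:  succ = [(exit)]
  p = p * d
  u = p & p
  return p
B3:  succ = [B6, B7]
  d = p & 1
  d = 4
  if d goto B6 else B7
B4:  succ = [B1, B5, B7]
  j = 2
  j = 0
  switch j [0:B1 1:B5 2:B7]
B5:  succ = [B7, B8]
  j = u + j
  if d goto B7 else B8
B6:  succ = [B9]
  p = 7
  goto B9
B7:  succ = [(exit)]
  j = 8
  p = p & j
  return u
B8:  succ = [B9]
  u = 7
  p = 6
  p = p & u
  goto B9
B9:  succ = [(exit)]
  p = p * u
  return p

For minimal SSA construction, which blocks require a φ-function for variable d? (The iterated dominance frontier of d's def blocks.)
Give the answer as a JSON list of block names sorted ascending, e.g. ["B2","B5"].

Answer: ["B7", "B9"]

Derivation:
idom tree: B1←B0 B2←B0 B3←B1 B4←B1 B5←B4 B6←B3 B7←B1 B8←B0 B9←B0
Join-block Dom:
  B1: preds {B0,B4}: {B0} ∩ {B0,B1,B4} = {B0}; idom=B0
  B7: preds {B3,B4,B5}: {B0,B1,B3} ∩ {B0,B1,B4} ∩ {B0,B1,B4,B5} = {B0,B1}; idom=B1
  B8: preds {B0,B5}: {B0} ∩ {B0,B1,B4,B5} = {B0}; idom=B0
  B9: preds {B6,B8}: {B0,B1,B3,B6} ∩ {B0,B8} = {B0}; idom=B0

DF derivation:
  B1←B0: walk · to B0
  B1←B4: walk B4→B1 to B0
  B7←B3: walk B3 to B1
  B7←B4: walk B4 to B1
  B7←B5: walk B5→B4 to B1
  B8←B0: walk · to B0
  B8←B5: walk B5→B4→B1 to B0
  B9←B6: walk B6→B3→B1 to B0
  B9←B8: walk B8 to B0
  B0 → ∅
  B1 → {B1,B8,B9}
  B2 → ∅
  B3 → {B7,B9}
  B4 → {B1,B7,B8}
  B5 → {B7,B8}
  B6 → {B9}
  B7 → ∅
  B8 → {B9}
  B9 → ∅

φ for d: defs {B0,B3}
  DF⁺ = {B7,B9}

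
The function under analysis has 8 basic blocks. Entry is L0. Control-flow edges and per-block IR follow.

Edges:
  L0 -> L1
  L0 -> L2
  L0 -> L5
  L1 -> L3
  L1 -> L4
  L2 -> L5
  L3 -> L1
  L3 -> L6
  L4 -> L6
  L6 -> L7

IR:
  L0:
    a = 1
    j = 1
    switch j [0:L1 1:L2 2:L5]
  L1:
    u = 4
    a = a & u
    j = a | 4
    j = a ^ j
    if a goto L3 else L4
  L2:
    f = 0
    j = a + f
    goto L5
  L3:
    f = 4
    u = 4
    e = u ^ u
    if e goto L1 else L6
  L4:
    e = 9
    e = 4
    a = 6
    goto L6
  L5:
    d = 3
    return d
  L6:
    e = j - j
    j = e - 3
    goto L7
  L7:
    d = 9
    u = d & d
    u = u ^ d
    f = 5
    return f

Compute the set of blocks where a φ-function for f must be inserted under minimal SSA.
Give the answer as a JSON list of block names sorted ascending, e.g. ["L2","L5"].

Answer: ["L1", "L5", "L6"]

Derivation:
idom tree: L1←L0 L2←L0 L3←L1 L4←L1 L5←L0 L6←L1 L7←L6
Dom∩ at merges:
  L1: preds {L0,L3}: {L0} ∩ {L0,L1,L3} = {L0}; idom=L0
  L5: preds {L0,L2}: {L0} ∩ {L0,L2} = {L0}; idom=L0
  L6: preds {L3,L4}: {L0,L1,L3} ∩ {L0,L1,L4} = {L0,L1}; idom=L1

Frontier:
  join L1 pred L0: · stop@L0
  join L1 pred L3: L3→L1 stop@L0
  join L5 pred L0: · stop@L0
  join L5 pred L2: L2 stop@L0
  join L6 pred L3: L3 stop@L1
  join L6 pred L4: L4 stop@L1
  L0 → ∅
  L1 → {L1}
  L2 → {L5}
  L3 → {L1,L6}
  L4 → {L6}
  L5 → ∅
  L6 → ∅
  L7 → ∅

φ for f: defs {L2,L3,L7}
  DF⁺ = {L1,L5,L6}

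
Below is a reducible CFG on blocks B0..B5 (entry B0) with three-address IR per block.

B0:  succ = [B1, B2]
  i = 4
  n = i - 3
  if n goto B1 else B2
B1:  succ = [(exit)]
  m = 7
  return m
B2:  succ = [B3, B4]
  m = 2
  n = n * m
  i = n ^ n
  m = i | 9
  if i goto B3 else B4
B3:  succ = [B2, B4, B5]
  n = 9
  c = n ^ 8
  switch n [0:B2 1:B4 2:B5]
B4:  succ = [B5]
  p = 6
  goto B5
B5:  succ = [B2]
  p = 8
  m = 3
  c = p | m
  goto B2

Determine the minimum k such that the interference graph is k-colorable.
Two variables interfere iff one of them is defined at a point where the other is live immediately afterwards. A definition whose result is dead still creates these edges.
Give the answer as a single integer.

def/use:
  B0 def {i,n} use ∅
  B1 def {m} use ∅
  B2 def {i,m,n} use {n}
  B3 def {c,n} use ∅
  B4 def {p} use ∅
  B5 def {c,m,p} use ∅

Liveness:
  live B0: ∅→{n}
  live B1: ∅→∅
  live B2: {n}→{n}
  live B3: ∅→{n}
  live B4: {n}→{n}
  live B5: {n}→{n}

Interfere edges:
  c: {n}
  i: {m,n}
  m: {i,n,p}
  n: {c,i,m,p}
  p: {m,n}

Colouring:
  {i,m,n} pairwise interfere (3-clique) ⇒ χ ≥ 3
  assign c→r1 i→r2 m→r1 n→r0 p→r2 — no edge inside a register ⇒ χ ≤ 3
  χ = 3

Answer: 3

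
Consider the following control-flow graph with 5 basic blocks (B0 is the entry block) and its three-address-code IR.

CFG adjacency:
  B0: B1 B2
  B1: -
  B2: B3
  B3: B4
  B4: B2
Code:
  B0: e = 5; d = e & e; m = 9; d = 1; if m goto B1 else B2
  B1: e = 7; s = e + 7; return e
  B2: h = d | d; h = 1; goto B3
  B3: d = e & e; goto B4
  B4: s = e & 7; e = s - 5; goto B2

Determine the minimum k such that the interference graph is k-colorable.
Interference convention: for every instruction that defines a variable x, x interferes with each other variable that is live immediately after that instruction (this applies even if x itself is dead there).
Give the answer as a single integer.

Answer: 3

Derivation:
def/use:
  B0: {d,e,m} / ∅
  B1: {e,s} / ∅
  B2: {h} / {d}
  B3: {d} / {e}
  B4: {e,s} / {e}

Live sets:
  live B0: ∅→{d,e}
  live B1: ∅→∅
  live B2: {d,e}→{e}
  live B3: {e}→{d,e}
  live B4: {d,e}→{d,e}

Interference:
  d↔{e,m,s}
  e↔{d,h,m,s}
  h↔{e}
  m↔{d,e}
  s↔{d,e}

Registers:
  {d,e,m} pairwise interfere (3-clique) ⇒ χ ≥ 3
  assign d→r1 e→r0 h→r1 m→r2 s→r2 — no edge inside a register ⇒ χ ≤ 3
  χ = 3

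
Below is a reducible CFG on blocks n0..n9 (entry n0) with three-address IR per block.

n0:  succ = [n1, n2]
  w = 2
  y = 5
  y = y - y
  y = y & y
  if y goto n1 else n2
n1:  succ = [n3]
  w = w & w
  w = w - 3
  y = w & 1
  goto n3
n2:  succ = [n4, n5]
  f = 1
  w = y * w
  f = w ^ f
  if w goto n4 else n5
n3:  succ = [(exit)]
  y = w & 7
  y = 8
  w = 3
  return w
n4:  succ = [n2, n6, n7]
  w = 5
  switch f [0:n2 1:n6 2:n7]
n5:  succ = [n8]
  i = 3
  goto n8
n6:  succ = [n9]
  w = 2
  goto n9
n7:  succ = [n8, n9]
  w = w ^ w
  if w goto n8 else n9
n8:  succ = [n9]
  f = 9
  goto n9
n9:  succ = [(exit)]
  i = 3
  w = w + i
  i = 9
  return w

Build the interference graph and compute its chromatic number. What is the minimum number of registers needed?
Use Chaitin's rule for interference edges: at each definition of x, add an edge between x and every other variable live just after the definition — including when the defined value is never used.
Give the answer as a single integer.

Block summaries:
  n0 def {w,y} use ∅
  n1 def {w,y} use {w}
  n2 def {f,w} use {w,y}
  n3 def {w,y} use {w}
  n4 def {w} use {f}
  n5 def {i} use ∅
  n6 def {w} use ∅
  n7 def {w} use {w}
  n8 def {f} use ∅
  n9 def {i,w} use {w}

Liveness:
  n0: in=∅ out={w,y}
  n1: in={w} out={w}
  n2: in={w,y} out={f,w,y}
  n3: in={w} out=∅
  n4: in={f,y} out={w,y}
  n5: in={w} out={w}
  n6: in=∅ out={w}
  n7: in={w} out={w}
  n8: in={w} out={w}
  n9: in={w} out=∅

Conflict graph:
  f↔{w,y}
  i↔{w}
  w↔{f,i,y}
  y↔{f,w}

Registers:
  clique {f,w,y} ⇒ need ≥ 3
  3-colouring: c0={w}  c1={f,i}  c2={y}
  χ = 3

Answer: 3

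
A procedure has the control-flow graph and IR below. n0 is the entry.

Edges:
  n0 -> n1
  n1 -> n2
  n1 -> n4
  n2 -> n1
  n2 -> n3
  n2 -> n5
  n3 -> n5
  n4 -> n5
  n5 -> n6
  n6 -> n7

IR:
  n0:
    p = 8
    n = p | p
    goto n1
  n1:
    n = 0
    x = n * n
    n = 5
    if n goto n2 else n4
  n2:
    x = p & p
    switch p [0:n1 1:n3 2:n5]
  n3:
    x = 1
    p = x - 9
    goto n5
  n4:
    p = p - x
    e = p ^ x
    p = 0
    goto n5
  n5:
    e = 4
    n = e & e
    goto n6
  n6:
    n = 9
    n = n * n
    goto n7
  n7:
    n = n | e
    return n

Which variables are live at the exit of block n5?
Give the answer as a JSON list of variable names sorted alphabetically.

Answer: ["e"]

Derivation:
Per-block:
  n0: {n,p} / ∅
  n1: {n,x} / ∅
  n2: {x} / {p}
  n3: {p,x} / ∅
  n4: {e,p} / {p,x}
  n5: {e,n} / ∅
  n6: {n} / ∅
  n7: {n} / {e,n}

Backward fixpoint:
  n0: in=∅ out={p}
  n1: in={p} out={p,x}
  n2: in={p} out={p}
  n3: in=∅ out=∅
  n4: in={p,x} out=∅
  n5: in=∅ out={e}
  n6: in={e} out={e,n}
  n7: in={e,n} out=∅

live-out(n5) = ["e"]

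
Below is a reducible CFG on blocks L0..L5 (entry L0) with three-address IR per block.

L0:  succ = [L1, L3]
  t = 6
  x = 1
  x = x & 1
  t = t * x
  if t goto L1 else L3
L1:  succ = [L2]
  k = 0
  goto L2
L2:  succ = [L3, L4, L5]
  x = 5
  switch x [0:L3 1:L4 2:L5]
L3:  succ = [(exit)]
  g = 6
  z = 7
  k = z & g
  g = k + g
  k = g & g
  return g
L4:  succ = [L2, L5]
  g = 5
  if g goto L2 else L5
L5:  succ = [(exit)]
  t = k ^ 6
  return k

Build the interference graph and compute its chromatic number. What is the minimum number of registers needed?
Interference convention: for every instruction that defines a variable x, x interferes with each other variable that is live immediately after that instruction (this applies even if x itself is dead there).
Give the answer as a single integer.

Per-block:
  L0: def={t,x} ue=∅
  L1: def={k} ue=∅
  L2: def={x} ue=∅
  L3: def={g,k,z} ue=∅
  L4: def={g} ue=∅
  L5: def={t} ue={k}

Backward fixpoint:
  L0: in=∅ out=∅
  L1: in=∅ out={k}
  L2: in={k} out={k}
  L3: in=∅ out=∅
  L4: in={k} out={k}
  L5: in={k} out=∅

Interference:
  g — {k,z}
  k — {g,t,x}
  t — {k,x}
  x — {k,t}
  z — {g}

Registers:
  lower bound: {k,t,x} mutually conflict ⇒ χ ≥ 3
  assign g→R1 k→R0 t→R1 x→R2 z→R0 — no edge inside a register ⇒ χ ≤ 3
  χ = 3

Answer: 3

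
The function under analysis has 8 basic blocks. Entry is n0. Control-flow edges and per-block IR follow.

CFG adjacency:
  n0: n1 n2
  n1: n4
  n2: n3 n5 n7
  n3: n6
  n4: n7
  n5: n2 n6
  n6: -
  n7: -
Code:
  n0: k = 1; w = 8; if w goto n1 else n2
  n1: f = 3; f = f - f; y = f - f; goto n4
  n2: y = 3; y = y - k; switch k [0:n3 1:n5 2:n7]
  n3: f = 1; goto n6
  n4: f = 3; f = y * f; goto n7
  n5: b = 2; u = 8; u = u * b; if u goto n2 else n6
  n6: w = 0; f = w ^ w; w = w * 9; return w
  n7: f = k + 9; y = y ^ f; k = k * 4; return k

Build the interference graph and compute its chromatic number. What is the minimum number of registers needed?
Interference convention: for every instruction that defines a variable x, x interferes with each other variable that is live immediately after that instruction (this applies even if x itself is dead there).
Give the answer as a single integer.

Per-block:
  n0 def {k,w} use ∅
  n1 def {f,y} use ∅
  n2 def {y} use {k}
  n3 def {f} use ∅
  n4 def {f} use {y}
  n5 def {b,u} use ∅
  n6 def {f,w} use ∅
  n7 def {f,k,y} use {k,y}

Live sets:
  n0: in=∅ out={k}
  n1: in={k} out={k,y}
  n2: in={k} out={k,y}
  n3: in=∅ out=∅
  n4: in={k,y} out={k,y}
  n5: in={k} out={k}
  n6: in=∅ out=∅
  n7: in={k,y} out=∅

Interfere edges:
  b↔{k,u}
  f↔{k,w,y}
  k↔{b,f,u,w,y}
  u↔{b,k}
  w↔{f,k}
  y↔{f,k}

Chromatic number:
  clique {b,k,u} ⇒ need ≥ 3
  3-colouring: R0={k}  R1={b,f}  R2={u,w,y}
  χ = 3

Answer: 3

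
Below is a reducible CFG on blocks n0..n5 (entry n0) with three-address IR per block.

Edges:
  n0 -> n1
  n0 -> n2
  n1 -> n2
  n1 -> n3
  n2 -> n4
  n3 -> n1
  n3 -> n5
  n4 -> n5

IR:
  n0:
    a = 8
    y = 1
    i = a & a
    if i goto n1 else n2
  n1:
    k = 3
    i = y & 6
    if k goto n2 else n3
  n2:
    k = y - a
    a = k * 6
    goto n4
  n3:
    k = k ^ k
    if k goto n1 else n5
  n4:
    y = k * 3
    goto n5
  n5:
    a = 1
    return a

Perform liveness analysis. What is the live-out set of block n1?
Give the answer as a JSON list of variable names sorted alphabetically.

Answer: ["a", "k", "y"]

Derivation:
def/use:
  n0: {a,i,y} / ∅
  n1: {i,k} / {y}
  n2: {a,k} / {a,y}
  n3: {k} / {k}
  n4: {y} / {k}
  n5: {a} / ∅

Live sets:
  n0 li=∅ lo={a,y}
  n1 li={a,y} lo={a,k,y}
  n2 li={a,y} lo={k}
  n3 li={a,k,y} lo={a,y}
  n4 li={k} lo=∅
  n5 li=∅ lo=∅

live-out(n1) = ["a", "k", "y"]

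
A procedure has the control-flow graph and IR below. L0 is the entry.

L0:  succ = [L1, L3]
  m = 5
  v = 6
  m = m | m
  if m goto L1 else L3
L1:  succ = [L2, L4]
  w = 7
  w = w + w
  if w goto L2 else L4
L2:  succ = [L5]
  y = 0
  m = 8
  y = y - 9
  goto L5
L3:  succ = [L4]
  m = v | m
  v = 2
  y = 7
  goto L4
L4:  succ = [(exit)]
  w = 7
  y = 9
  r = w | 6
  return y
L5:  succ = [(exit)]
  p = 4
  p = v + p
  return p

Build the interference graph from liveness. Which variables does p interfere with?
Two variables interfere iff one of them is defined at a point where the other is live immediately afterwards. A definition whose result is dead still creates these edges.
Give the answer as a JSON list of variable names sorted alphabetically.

Answer: ["v"]

Derivation:
Per-block:
  L0: def={m,v} ue=∅
  L1: def={w} ue=∅
  L2: def={m,y} ue=∅
  L3: def={m,v,y} ue={m,v}
  L4: def={r,w,y} ue=∅
  L5: def={p} ue={v}

Liveness:
  live L0: ∅→{m,v}
  live L1: {v}→{v}
  live L2: {v}→{v}
  live L3: {m,v}→∅
  live L4: ∅→∅
  live L5: {v}→∅

Conflict graph:
  m↔{v,y}
  p↔{v}
  r↔{y}
  v↔{m,p,w,y}
  w↔{v,y}
  y↔{m,r,v,w}

N(p) = ["v"]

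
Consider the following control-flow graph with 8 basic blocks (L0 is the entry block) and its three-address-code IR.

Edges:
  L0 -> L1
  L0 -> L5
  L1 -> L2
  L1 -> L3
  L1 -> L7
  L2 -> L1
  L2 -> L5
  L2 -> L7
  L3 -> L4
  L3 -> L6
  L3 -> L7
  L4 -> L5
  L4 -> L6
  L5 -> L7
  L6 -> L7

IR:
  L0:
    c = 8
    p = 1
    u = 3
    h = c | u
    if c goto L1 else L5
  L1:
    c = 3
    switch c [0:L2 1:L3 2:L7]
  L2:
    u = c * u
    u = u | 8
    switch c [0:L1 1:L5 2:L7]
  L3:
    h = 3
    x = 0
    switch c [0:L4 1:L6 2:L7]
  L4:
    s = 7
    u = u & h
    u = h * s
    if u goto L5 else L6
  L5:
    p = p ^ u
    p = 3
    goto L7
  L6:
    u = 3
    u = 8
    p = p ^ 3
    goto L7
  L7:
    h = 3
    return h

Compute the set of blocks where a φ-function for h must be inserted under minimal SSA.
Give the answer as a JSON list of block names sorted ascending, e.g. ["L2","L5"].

idom tree: L1←L0 L2←L1 L3←L1 L4←L3 L5←L0 L6←L3 L7←L0
Join-block Dom:
  L1: preds {L0,L2}: {L0} ∩ {L0,L1,L2} = {L0}; idom=L0
  L5: preds {L0,L2,L4}: {L0} ∩ {L0,L1,L2} ∩ {L0,L1,L3,L4} = {L0}; idom=L0
  L6: preds {L3,L4}: {L0,L1,L3} ∩ {L0,L1,L3,L4} = {L0,L1,L3}; idom=L3
  L7: preds {L1,L2,L3,L5,L6}: {L0,L1} ∩ {L0,L1,L2} ∩ {L0,L1,L3} ∩ {L0,L5} ∩ {L0,L1,L3,L6} = {L0}; idom=L0

DF derivation:
  join L1 pred L0: · stop@L0
  join L1 pred L2: L2→L1 stop@L0
  join L5 pred L0: · stop@L0
  join L5 pred L2: L2→L1 stop@L0
  join L5 pred L4: L4→L3→L1 stop@L0
  join L6 pred L3: · stop@L3
  join L6 pred L4: L4 stop@L3
  join L7 pred L1: L1 stop@L0
  join L7 pred L2: L2→L1 stop@L0
  join L7 pred L3: L3→L1 stop@L0
  join L7 pred L5: L5 stop@L0
  join L7 pred L6: L6→L3→L1 stop@L0
  L0 → ∅
  L1 → {L1,L5,L7}
  L2 → {L1,L5,L7}
  L3 → {L5,L7}
  L4 → {L5,L6}
  L5 → {L7}
  L6 → {L7}
  L7 → ∅

φ for h: defs {L0,L3,L7}
  DF⁺ = {L5,L7}

Answer: ["L5", "L7"]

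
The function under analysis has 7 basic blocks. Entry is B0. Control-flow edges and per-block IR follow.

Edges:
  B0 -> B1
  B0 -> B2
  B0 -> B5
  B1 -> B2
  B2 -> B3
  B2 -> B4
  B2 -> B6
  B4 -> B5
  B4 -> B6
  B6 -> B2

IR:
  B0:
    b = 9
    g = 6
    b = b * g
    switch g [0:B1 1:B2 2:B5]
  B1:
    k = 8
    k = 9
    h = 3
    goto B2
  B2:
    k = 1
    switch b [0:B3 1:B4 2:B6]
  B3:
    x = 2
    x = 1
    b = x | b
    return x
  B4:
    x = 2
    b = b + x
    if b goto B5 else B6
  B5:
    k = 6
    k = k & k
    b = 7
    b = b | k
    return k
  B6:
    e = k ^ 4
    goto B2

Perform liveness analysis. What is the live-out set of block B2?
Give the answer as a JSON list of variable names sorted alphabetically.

Block summaries:
  B0: {b,g} / ∅
  B1: {h,k} / ∅
  B2: {k} / {b}
  B3: {b,x} / {b}
  B4: {b,x} / {b}
  B5: {b,k} / ∅
  B6: {e} / {k}

Backward fixpoint:
  B0 li=∅ lo={b}
  B1 li={b} lo={b}
  B2 li={b} lo={b,k}
  B3 li={b} lo=∅
  B4 li={b,k} lo={b,k}
  B5 li=∅ lo=∅
  B6 li={b,k} lo={b}

live-out(B2) = ["b", "k"]

Answer: ["b", "k"]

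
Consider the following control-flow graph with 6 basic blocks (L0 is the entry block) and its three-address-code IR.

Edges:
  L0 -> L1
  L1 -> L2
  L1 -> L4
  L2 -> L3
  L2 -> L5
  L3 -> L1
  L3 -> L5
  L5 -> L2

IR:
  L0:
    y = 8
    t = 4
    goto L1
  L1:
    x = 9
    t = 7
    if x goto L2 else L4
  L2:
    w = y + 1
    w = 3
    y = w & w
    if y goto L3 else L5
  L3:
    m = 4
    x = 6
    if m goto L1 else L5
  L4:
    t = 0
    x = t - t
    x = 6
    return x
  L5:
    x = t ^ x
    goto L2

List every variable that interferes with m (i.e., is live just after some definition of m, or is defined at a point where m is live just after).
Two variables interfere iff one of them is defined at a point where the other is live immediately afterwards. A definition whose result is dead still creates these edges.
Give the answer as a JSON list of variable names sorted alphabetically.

def/use:
  L0: def={t,y} ue=∅
  L1: def={t,x} ue=∅
  L2: def={w,y} ue={y}
  L3: def={m,x} ue=∅
  L4: def={t,x} ue=∅
  L5: def={x} ue={t,x}

Backward fixpoint:
  L0: in=∅ out={y}
  L1: in={y} out={t,x,y}
  L2: in={t,x,y} out={t,x,y}
  L3: in={t,y} out={t,x,y}
  L4: in=∅ out=∅
  L5: in={t,x,y} out={t,x,y}

Interference:
  m: {t,x,y}
  t: {m,w,x,y}
  w: {t,x}
  x: {m,t,w,y}
  y: {m,t,x}

N(m) = ["t", "x", "y"]

Answer: ["t", "x", "y"]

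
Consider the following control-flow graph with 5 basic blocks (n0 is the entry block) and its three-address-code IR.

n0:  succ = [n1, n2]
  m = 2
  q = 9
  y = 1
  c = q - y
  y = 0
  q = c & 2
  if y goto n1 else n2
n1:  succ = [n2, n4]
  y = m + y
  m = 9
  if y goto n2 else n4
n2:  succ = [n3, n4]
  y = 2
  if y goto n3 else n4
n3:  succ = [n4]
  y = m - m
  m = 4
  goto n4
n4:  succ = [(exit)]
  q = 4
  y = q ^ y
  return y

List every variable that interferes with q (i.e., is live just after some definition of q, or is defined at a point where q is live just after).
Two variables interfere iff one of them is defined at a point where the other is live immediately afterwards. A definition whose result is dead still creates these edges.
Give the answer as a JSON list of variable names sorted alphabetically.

Answer: ["m", "y"]

Derivation:
Per-block:
  n0 def {c,m,q,y} use ∅
  n1 def {m,y} use {m,y}
  n2 def {y} use ∅
  n3 def {m,y} use {m}
  n4 def {q,y} use {y}

Backward fixpoint:
  live n0: ∅→{m,y}
  live n1: {m,y}→{m,y}
  live n2: {m}→{m,y}
  live n3: {m}→{y}
  live n4: {y}→∅

Interfere edges:
  c: {m,y}
  m: {c,q,y}
  q: {m,y}
  y: {c,m,q}

N(q) = ["m", "y"]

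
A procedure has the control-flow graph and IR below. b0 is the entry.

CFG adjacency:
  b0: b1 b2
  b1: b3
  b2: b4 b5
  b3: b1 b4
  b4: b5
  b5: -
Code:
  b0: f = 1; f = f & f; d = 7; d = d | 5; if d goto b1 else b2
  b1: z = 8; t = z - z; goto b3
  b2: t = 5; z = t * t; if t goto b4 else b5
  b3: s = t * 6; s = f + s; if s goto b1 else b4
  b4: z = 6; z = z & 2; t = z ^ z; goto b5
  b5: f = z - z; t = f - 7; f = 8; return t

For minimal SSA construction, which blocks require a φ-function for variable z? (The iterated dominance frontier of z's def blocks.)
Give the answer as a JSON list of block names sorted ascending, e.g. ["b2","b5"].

idom tree: b1←b0 b2←b0 b3←b1 b4←b0 b5←b0
Dom at joins:
  b1: preds {b0,b3}: {b0} ∩ {b0,b1,b3} = {b0}; idom=b0
  b4: preds {b2,b3}: {b0,b2} ∩ {b0,b1,b3} = {b0}; idom=b0
  b5: preds {b2,b4}: {b0,b2} ∩ {b0,b4} = {b0}; idom=b0

DF derivation:
  join b1 pred b0: · stop@b0
  join b1 pred b3: b3→b1 stop@b0
  join b4 pred b2: b2 stop@b0
  join b4 pred b3: b3→b1 stop@b0
  join b5 pred b2: b2 stop@b0
  join b5 pred b4: b4 stop@b0
  DF(b0)=∅
  DF(b1)={b1,b4}
  DF(b2)={b4,b5}
  DF(b3)={b1,b4}
  DF(b4)={b5}
  DF(b5)=∅

φ for z: defs {b1,b2,b4}
  DF⁺ = {b1,b4,b5}

Answer: ["b1", "b4", "b5"]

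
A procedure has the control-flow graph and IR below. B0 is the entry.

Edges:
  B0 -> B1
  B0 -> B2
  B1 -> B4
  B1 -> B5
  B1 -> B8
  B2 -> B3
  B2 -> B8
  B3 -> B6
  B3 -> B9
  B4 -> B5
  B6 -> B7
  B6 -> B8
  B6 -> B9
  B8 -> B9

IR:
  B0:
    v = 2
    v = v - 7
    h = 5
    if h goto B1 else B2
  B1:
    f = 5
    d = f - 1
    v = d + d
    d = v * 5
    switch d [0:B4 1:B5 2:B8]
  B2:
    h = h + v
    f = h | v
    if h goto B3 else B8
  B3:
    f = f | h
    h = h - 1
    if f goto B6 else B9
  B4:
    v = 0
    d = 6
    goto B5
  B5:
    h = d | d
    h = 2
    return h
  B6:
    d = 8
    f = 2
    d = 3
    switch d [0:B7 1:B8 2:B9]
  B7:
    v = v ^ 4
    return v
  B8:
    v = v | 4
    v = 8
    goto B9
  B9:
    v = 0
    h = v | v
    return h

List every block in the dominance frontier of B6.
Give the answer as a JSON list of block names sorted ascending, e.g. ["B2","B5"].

Answer: ["B8", "B9"]

Working:
idom tree: B1←B0 B2←B0 B3←B2 B4←B1 B5←B1 B6←B3 B7←B6 B8←B0 B9←B0
Dom at joins:
  B5: preds {B1,B4}: {B0,B1} ∩ {B0,B1,B4} = {B0,B1}; idom=B1
  B8: preds {B1,B2,B6}: {B0,B1} ∩ {B0,B2} ∩ {B0,B2,B3,B6} = {B0}; idom=B0
  B9: preds {B3,B6,B8}: {B0,B2,B3} ∩ {B0,B2,B3,B6} ∩ {B0,B8} = {B0}; idom=B0

DF walk-up:
  join B5 pred B1: · stop@B1
  join B5 pred B4: B4 stop@B1
  join B8 pred B1: B1 stop@B0
  join B8 pred B2: B2 stop@B0
  join B8 pred B6: B6→B3→B2 stop@B0
  join B9 pred B3: B3→B2 stop@B0
  join B9 pred B6: B6→B3→B2 stop@B0
  join B9 pred B8: B8 stop@B0
  B0 → ∅
  B1 → {B8}
  B2 → {B8,B9}
  B3 → {B8,B9}
  B4 → {B5}
  B5 → ∅
  B6 → {B8,B9}
  B7 → ∅
  B8 → {B9}
  B9 → ∅

DF(B6) = ["B8", "B9"]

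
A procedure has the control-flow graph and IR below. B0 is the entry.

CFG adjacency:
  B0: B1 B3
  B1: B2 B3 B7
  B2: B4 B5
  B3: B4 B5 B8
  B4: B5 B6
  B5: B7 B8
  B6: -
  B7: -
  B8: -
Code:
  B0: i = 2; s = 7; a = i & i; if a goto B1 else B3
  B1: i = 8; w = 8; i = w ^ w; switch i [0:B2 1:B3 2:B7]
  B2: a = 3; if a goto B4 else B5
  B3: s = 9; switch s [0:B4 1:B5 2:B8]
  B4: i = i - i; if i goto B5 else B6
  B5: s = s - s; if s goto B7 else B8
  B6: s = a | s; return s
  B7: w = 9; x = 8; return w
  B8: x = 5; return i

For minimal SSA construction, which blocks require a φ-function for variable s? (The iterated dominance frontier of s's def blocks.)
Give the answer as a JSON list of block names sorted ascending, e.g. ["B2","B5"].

Answer: ["B4", "B5", "B7", "B8"]

Analysis:
idom tree: B1←B0 B2←B1 B3←B0 B4←B0 B5←B0 B6←B4 B7←B0 B8←B0
Dom∩ at merges:
  B3: preds {B0,B1}: {B0} ∩ {B0,B1} = {B0}; idom=B0
  B4: preds {B2,B3}: {B0,B1,B2} ∩ {B0,B3} = {B0}; idom=B0
  B5: preds {B2,B3,B4}: {B0,B1,B2} ∩ {B0,B3} ∩ {B0,B4} = {B0}; idom=B0
  B7: preds {B1,B5}: {B0,B1} ∩ {B0,B5} = {B0}; idom=B0
  B8: preds {B3,B5}: {B0,B3} ∩ {B0,B5} = {B0}; idom=B0

DF derivation:
  B3←B0: walk · to B0
  B3←B1: walk B1 to B0
  B4←B2: walk B2→B1 to B0
  B4←B3: walk B3 to B0
  B5←B2: walk B2→B1 to B0
  B5←B3: walk B3 to B0
  B5←B4: walk B4 to B0
  B7←B1: walk B1 to B0
  B7←B5: walk B5 to B0
  B8←B3: walk B3 to B0
  B8←B5: walk B5 to B0
  B0: DF=∅
  B1: DF={B3,B4,B5,B7}
  B2: DF={B4,B5}
  B3: DF={B4,B5,B8}
  B4: DF={B5}
  B5: DF={B7,B8}
  B6: DF=∅
  B7: DF=∅
  B8: DF=∅

φ for s: defs {B0,B3,B5,B6}
  DF⁺ = {B4,B5,B7,B8}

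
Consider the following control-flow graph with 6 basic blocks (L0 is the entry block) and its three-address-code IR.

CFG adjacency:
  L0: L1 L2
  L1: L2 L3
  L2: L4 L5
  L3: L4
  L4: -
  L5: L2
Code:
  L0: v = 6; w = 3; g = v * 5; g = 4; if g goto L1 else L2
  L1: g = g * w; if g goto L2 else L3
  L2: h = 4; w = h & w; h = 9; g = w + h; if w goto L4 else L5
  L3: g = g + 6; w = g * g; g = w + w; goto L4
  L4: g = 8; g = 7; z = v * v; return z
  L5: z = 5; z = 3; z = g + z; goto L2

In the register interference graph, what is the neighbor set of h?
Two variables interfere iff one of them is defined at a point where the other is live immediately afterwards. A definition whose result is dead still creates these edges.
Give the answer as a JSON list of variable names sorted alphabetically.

Answer: ["v", "w"]

Derivation:
def/use:
  L0 def {g,v,w} use ∅
  L1 def {g} use {g,w}
  L2 def {g,h,w} use {w}
  L3 def {g,w} use {g}
  L4 def {g,z} use {v}
  L5 def {z} use {g}

Live sets:
  L0: in=∅ out={g,v,w}
  L1: in={g,v,w} out={g,v,w}
  L2: in={v,w} out={g,v,w}
  L3: in={g,v} out={v}
  L4: in={v} out=∅
  L5: in={g,v,w} out={v,w}

Interfere edges:
  g↔{v,w,z}
  h↔{v,w}
  v↔{g,h,w,z}
  w↔{g,h,v,z}
  z↔{g,v,w}

N(h) = ["v", "w"]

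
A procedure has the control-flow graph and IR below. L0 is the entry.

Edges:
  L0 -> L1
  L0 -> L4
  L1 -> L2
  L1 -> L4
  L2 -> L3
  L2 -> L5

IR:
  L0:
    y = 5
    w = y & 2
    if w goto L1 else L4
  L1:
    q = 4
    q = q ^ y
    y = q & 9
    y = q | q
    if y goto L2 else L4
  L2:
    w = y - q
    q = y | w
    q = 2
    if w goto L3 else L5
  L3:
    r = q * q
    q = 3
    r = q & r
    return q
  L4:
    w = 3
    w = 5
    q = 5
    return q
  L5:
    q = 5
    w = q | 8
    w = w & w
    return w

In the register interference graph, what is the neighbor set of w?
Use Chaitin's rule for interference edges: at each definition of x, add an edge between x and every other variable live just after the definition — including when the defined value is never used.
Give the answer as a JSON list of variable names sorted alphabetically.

def/use:
  L0: def={w,y} ue=∅
  L1: def={q,y} ue={y}
  L2: def={q,w} ue={q,y}
  L3: def={q,r} ue={q}
  L4: def={q,w} ue=∅
  L5: def={q,w} ue=∅

Backward fixpoint:
  L0 li=∅ lo={y}
  L1 li={y} lo={q,y}
  L2 li={q,y} lo={q}
  L3 li={q} lo=∅
  L4 li=∅ lo=∅
  L5 li=∅ lo=∅

Conflict graph:
  q — {r,w,y}
  r — {q}
  w — {q,y}
  y — {q,w}

N(w) = ["q", "y"]

Answer: ["q", "y"]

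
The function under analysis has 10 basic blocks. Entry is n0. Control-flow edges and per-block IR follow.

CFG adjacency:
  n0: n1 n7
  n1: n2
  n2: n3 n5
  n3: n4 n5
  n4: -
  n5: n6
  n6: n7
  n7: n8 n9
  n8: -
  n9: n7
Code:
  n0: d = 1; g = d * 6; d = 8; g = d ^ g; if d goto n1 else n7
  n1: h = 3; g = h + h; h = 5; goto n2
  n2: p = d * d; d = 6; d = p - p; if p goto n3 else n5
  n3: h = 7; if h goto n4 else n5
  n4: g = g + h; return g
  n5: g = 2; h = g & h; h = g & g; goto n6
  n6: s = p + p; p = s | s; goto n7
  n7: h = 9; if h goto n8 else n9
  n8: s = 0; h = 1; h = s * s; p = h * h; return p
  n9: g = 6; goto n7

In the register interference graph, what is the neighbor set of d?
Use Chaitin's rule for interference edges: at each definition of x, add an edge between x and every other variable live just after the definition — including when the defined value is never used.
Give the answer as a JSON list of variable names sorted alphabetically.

Per-block:
  n0: def={d,g} ue=∅
  n1: def={g,h} ue=∅
  n2: def={d,p} ue={d}
  n3: def={h} ue=∅
  n4: def={g} ue={g,h}
  n5: def={g,h} ue={h}
  n6: def={p,s} ue={p}
  n7: def={h} ue=∅
  n8: def={h,p,s} ue=∅
  n9: def={g} ue=∅

Live sets:
  live n0: ∅→{d}
  live n1: {d}→{d,g,h}
  live n2: {d,g,h}→{g,h,p}
  live n3: {g,p}→{g,h,p}
  live n4: {g,h}→∅
  live n5: {h,p}→{p}
  live n6: {p}→∅
  live n7: ∅→∅
  live n8: ∅→∅
  live n9: ∅→∅

Conflict graph:
  d↔{g,h,p}
  g↔{d,h,p}
  h↔{d,g,p,s}
  p↔{d,g,h}
  s↔{h}

N(d) = ["g", "h", "p"]

Answer: ["g", "h", "p"]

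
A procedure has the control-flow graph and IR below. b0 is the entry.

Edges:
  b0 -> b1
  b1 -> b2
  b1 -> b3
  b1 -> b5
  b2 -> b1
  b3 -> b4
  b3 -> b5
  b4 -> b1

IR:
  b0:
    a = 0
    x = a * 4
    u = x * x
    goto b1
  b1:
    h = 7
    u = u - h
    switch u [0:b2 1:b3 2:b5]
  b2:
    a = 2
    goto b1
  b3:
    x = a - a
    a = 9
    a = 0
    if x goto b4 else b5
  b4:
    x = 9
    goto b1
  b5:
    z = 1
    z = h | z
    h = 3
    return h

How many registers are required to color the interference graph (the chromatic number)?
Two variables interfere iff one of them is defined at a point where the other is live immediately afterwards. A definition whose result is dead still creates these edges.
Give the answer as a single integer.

Answer: 4

Analysis:
def/use:
  b0 def {a,u,x} use ∅
  b1 def {h,u} use {u}
  b2 def {a} use ∅
  b3 def {a,x} use {a}
  b4 def {x} use ∅
  b5 def {h,z} use {h}

Liveness:
  b0: in=∅ out={a,u}
  b1: in={a,u} out={a,h,u}
  b2: in={u} out={a,u}
  b3: in={a,h,u} out={a,h,u}
  b4: in={a,u} out={a,u}
  b5: in={h} out=∅

Conflict graph:
  a: {h,u,x}
  h: {a,u,x,z}
  u: {a,h,x}
  x: {a,h,u}
  z: {h}

Chromatic number:
  {a,h,u,x} pairwise interfere (4-clique) ⇒ χ ≥ 4
  4-colouring: c0={h}  c1={a,z}  c2={u}  c3={x}
  χ = 4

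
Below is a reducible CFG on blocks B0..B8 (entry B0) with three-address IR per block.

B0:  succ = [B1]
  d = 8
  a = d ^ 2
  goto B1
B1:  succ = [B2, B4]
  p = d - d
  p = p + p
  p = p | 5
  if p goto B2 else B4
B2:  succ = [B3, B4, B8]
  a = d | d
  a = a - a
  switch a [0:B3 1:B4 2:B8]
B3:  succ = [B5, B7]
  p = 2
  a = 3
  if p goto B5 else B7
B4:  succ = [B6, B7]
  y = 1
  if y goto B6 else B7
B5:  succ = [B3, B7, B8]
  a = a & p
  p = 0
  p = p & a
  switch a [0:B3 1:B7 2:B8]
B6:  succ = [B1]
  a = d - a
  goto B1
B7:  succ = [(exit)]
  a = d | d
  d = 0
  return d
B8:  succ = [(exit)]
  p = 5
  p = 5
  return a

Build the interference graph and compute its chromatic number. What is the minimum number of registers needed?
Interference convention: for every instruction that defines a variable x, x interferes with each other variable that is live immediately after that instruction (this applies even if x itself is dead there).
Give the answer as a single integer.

Answer: 3

Working:
Per-block:
  B0: def={a,d} ue=∅
  B1: def={p} ue={d}
  B2: def={a} ue={d}
  B3: def={a,p} ue=∅
  B4: def={y} ue=∅
  B5: def={a,p} ue={a,p}
  B6: def={a} ue={a,d}
  B7: def={a,d} ue={d}
  B8: def={p} ue={a}

Live sets:
  B0 li=∅ lo={a,d}
  B1 li={a,d} lo={a,d}
  B2 li={d} lo={a,d}
  B3 li={d} lo={a,d,p}
  B4 li={a,d} lo={a,d}
  B5 li={a,d,p} lo={a,d}
  B6 li={a,d} lo={a,d}
  B7 li={d} lo=∅
  B8 li={a} lo=∅

Conflict graph:
  a — {d,p,y}
  d — {a,p,y}
  p — {a,d}
  y — {a,d}

Colouring:
  clique {a,d,p} ⇒ need ≥ 3
  assign a→c0 d→c1 p→c2 y→c2 — no edge inside a register ⇒ χ ≤ 3
  χ = 3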